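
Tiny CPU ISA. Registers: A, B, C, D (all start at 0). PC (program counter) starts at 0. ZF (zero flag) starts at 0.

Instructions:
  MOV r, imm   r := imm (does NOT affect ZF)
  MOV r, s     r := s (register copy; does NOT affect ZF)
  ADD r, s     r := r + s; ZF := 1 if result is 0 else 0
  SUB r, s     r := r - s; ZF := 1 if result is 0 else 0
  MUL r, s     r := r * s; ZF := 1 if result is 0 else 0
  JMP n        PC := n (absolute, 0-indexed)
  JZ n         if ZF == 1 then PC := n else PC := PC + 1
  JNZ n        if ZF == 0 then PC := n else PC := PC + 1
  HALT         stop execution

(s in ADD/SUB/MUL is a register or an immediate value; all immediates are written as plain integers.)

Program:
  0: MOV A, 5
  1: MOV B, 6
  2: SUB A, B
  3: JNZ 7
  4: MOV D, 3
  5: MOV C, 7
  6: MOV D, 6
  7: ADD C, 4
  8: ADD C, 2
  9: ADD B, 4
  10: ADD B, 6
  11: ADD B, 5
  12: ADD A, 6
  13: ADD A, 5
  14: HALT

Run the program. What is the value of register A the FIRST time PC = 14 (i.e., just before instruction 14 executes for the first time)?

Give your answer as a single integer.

Step 1: PC=0 exec 'MOV A, 5'. After: A=5 B=0 C=0 D=0 ZF=0 PC=1
Step 2: PC=1 exec 'MOV B, 6'. After: A=5 B=6 C=0 D=0 ZF=0 PC=2
Step 3: PC=2 exec 'SUB A, B'. After: A=-1 B=6 C=0 D=0 ZF=0 PC=3
Step 4: PC=3 exec 'JNZ 7'. After: A=-1 B=6 C=0 D=0 ZF=0 PC=7
Step 5: PC=7 exec 'ADD C, 4'. After: A=-1 B=6 C=4 D=0 ZF=0 PC=8
Step 6: PC=8 exec 'ADD C, 2'. After: A=-1 B=6 C=6 D=0 ZF=0 PC=9
Step 7: PC=9 exec 'ADD B, 4'. After: A=-1 B=10 C=6 D=0 ZF=0 PC=10
Step 8: PC=10 exec 'ADD B, 6'. After: A=-1 B=16 C=6 D=0 ZF=0 PC=11
Step 9: PC=11 exec 'ADD B, 5'. After: A=-1 B=21 C=6 D=0 ZF=0 PC=12
Step 10: PC=12 exec 'ADD A, 6'. After: A=5 B=21 C=6 D=0 ZF=0 PC=13
Step 11: PC=13 exec 'ADD A, 5'. After: A=10 B=21 C=6 D=0 ZF=0 PC=14
First time PC=14: A=10

10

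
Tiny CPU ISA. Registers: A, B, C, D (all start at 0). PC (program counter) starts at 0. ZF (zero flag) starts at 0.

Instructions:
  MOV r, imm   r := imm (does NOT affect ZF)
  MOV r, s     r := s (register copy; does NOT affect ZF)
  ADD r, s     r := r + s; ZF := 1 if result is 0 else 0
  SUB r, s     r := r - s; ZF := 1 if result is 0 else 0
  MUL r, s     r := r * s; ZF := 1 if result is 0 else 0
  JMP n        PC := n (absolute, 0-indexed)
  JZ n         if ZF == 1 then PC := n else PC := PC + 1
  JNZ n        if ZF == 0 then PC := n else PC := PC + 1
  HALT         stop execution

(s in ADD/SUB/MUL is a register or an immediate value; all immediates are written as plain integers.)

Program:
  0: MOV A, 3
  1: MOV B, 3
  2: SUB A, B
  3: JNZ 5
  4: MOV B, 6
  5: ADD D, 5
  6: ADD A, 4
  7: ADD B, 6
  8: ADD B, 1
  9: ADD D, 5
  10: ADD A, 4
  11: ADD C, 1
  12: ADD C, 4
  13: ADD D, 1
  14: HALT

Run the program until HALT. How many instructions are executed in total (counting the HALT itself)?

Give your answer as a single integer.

Step 1: PC=0 exec 'MOV A, 3'. After: A=3 B=0 C=0 D=0 ZF=0 PC=1
Step 2: PC=1 exec 'MOV B, 3'. After: A=3 B=3 C=0 D=0 ZF=0 PC=2
Step 3: PC=2 exec 'SUB A, B'. After: A=0 B=3 C=0 D=0 ZF=1 PC=3
Step 4: PC=3 exec 'JNZ 5'. After: A=0 B=3 C=0 D=0 ZF=1 PC=4
Step 5: PC=4 exec 'MOV B, 6'. After: A=0 B=6 C=0 D=0 ZF=1 PC=5
Step 6: PC=5 exec 'ADD D, 5'. After: A=0 B=6 C=0 D=5 ZF=0 PC=6
Step 7: PC=6 exec 'ADD A, 4'. After: A=4 B=6 C=0 D=5 ZF=0 PC=7
Step 8: PC=7 exec 'ADD B, 6'. After: A=4 B=12 C=0 D=5 ZF=0 PC=8
Step 9: PC=8 exec 'ADD B, 1'. After: A=4 B=13 C=0 D=5 ZF=0 PC=9
Step 10: PC=9 exec 'ADD D, 5'. After: A=4 B=13 C=0 D=10 ZF=0 PC=10
Step 11: PC=10 exec 'ADD A, 4'. After: A=8 B=13 C=0 D=10 ZF=0 PC=11
Step 12: PC=11 exec 'ADD C, 1'. After: A=8 B=13 C=1 D=10 ZF=0 PC=12
Step 13: PC=12 exec 'ADD C, 4'. After: A=8 B=13 C=5 D=10 ZF=0 PC=13
Step 14: PC=13 exec 'ADD D, 1'. After: A=8 B=13 C=5 D=11 ZF=0 PC=14
Step 15: PC=14 exec 'HALT'. After: A=8 B=13 C=5 D=11 ZF=0 PC=14 HALTED
Total instructions executed: 15

Answer: 15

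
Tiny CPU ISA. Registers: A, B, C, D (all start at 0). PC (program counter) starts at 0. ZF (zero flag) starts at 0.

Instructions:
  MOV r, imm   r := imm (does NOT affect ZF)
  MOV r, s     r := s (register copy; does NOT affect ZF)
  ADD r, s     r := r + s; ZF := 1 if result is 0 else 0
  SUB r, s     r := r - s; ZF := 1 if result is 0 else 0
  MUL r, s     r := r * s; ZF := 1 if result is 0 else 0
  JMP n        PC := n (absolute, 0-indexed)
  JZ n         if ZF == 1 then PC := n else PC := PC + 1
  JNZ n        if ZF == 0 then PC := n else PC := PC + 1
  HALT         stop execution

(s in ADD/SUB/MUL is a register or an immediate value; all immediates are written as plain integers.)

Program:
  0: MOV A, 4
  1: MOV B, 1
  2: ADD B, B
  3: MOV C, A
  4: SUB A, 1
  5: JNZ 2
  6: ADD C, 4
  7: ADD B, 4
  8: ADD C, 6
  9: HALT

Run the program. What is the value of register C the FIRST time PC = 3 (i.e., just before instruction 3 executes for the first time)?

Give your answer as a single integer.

Step 1: PC=0 exec 'MOV A, 4'. After: A=4 B=0 C=0 D=0 ZF=0 PC=1
Step 2: PC=1 exec 'MOV B, 1'. After: A=4 B=1 C=0 D=0 ZF=0 PC=2
Step 3: PC=2 exec 'ADD B, B'. After: A=4 B=2 C=0 D=0 ZF=0 PC=3
First time PC=3: C=0

0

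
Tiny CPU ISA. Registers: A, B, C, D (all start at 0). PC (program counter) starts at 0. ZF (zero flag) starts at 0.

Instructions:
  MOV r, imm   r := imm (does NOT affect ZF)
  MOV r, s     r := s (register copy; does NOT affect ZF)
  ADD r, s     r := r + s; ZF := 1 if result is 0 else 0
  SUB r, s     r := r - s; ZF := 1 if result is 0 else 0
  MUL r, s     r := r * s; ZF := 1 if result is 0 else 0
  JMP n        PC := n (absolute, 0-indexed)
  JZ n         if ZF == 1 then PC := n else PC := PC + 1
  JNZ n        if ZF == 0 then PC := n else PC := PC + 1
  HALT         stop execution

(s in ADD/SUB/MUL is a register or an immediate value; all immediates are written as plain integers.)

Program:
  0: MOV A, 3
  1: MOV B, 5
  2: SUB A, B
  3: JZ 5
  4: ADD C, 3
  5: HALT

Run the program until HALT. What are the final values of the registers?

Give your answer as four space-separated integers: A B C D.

Answer: -2 5 3 0

Derivation:
Step 1: PC=0 exec 'MOV A, 3'. After: A=3 B=0 C=0 D=0 ZF=0 PC=1
Step 2: PC=1 exec 'MOV B, 5'. After: A=3 B=5 C=0 D=0 ZF=0 PC=2
Step 3: PC=2 exec 'SUB A, B'. After: A=-2 B=5 C=0 D=0 ZF=0 PC=3
Step 4: PC=3 exec 'JZ 5'. After: A=-2 B=5 C=0 D=0 ZF=0 PC=4
Step 5: PC=4 exec 'ADD C, 3'. After: A=-2 B=5 C=3 D=0 ZF=0 PC=5
Step 6: PC=5 exec 'HALT'. After: A=-2 B=5 C=3 D=0 ZF=0 PC=5 HALTED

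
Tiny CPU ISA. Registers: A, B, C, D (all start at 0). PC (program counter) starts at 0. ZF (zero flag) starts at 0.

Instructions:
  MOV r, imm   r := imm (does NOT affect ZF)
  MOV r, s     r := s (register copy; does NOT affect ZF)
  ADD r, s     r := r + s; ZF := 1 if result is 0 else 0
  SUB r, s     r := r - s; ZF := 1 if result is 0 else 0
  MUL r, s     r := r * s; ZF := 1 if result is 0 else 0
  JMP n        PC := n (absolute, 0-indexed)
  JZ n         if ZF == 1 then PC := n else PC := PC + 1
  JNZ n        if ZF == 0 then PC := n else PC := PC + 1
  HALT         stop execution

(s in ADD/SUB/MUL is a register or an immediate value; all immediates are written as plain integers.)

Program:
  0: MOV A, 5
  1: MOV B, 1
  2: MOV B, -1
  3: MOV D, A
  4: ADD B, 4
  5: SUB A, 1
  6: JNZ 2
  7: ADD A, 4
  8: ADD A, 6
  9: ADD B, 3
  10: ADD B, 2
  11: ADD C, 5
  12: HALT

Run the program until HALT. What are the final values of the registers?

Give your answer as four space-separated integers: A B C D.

Answer: 10 8 5 1

Derivation:
Step 1: PC=0 exec 'MOV A, 5'. After: A=5 B=0 C=0 D=0 ZF=0 PC=1
Step 2: PC=1 exec 'MOV B, 1'. After: A=5 B=1 C=0 D=0 ZF=0 PC=2
Step 3: PC=2 exec 'MOV B, -1'. After: A=5 B=-1 C=0 D=0 ZF=0 PC=3
Step 4: PC=3 exec 'MOV D, A'. After: A=5 B=-1 C=0 D=5 ZF=0 PC=4
Step 5: PC=4 exec 'ADD B, 4'. After: A=5 B=3 C=0 D=5 ZF=0 PC=5
Step 6: PC=5 exec 'SUB A, 1'. After: A=4 B=3 C=0 D=5 ZF=0 PC=6
Step 7: PC=6 exec 'JNZ 2'. After: A=4 B=3 C=0 D=5 ZF=0 PC=2
Step 8: PC=2 exec 'MOV B, -1'. After: A=4 B=-1 C=0 D=5 ZF=0 PC=3
Step 9: PC=3 exec 'MOV D, A'. After: A=4 B=-1 C=0 D=4 ZF=0 PC=4
Step 10: PC=4 exec 'ADD B, 4'. After: A=4 B=3 C=0 D=4 ZF=0 PC=5
Step 11: PC=5 exec 'SUB A, 1'. After: A=3 B=3 C=0 D=4 ZF=0 PC=6
Step 12: PC=6 exec 'JNZ 2'. After: A=3 B=3 C=0 D=4 ZF=0 PC=2
Step 13: PC=2 exec 'MOV B, -1'. After: A=3 B=-1 C=0 D=4 ZF=0 PC=3
Step 14: PC=3 exec 'MOV D, A'. After: A=3 B=-1 C=0 D=3 ZF=0 PC=4
Step 15: PC=4 exec 'ADD B, 4'. After: A=3 B=3 C=0 D=3 ZF=0 PC=5
Step 16: PC=5 exec 'SUB A, 1'. After: A=2 B=3 C=0 D=3 ZF=0 PC=6
Step 17: PC=6 exec 'JNZ 2'. After: A=2 B=3 C=0 D=3 ZF=0 PC=2
Step 18: PC=2 exec 'MOV B, -1'. After: A=2 B=-1 C=0 D=3 ZF=0 PC=3
Step 19: PC=3 exec 'MOV D, A'. After: A=2 B=-1 C=0 D=2 ZF=0 PC=4
Step 20: PC=4 exec 'ADD B, 4'. After: A=2 B=3 C=0 D=2 ZF=0 PC=5
Step 21: PC=5 exec 'SUB A, 1'. After: A=1 B=3 C=0 D=2 ZF=0 PC=6
Step 22: PC=6 exec 'JNZ 2'. After: A=1 B=3 C=0 D=2 ZF=0 PC=2
Step 23: PC=2 exec 'MOV B, -1'. After: A=1 B=-1 C=0 D=2 ZF=0 PC=3
Step 24: PC=3 exec 'MOV D, A'. After: A=1 B=-1 C=0 D=1 ZF=0 PC=4
Step 25: PC=4 exec 'ADD B, 4'. After: A=1 B=3 C=0 D=1 ZF=0 PC=5
Step 26: PC=5 exec 'SUB A, 1'. After: A=0 B=3 C=0 D=1 ZF=1 PC=6
Step 27: PC=6 exec 'JNZ 2'. After: A=0 B=3 C=0 D=1 ZF=1 PC=7
Step 28: PC=7 exec 'ADD A, 4'. After: A=4 B=3 C=0 D=1 ZF=0 PC=8
Step 29: PC=8 exec 'ADD A, 6'. After: A=10 B=3 C=0 D=1 ZF=0 PC=9
Step 30: PC=9 exec 'ADD B, 3'. After: A=10 B=6 C=0 D=1 ZF=0 PC=10
Step 31: PC=10 exec 'ADD B, 2'. After: A=10 B=8 C=0 D=1 ZF=0 PC=11
Step 32: PC=11 exec 'ADD C, 5'. After: A=10 B=8 C=5 D=1 ZF=0 PC=12
Step 33: PC=12 exec 'HALT'. After: A=10 B=8 C=5 D=1 ZF=0 PC=12 HALTED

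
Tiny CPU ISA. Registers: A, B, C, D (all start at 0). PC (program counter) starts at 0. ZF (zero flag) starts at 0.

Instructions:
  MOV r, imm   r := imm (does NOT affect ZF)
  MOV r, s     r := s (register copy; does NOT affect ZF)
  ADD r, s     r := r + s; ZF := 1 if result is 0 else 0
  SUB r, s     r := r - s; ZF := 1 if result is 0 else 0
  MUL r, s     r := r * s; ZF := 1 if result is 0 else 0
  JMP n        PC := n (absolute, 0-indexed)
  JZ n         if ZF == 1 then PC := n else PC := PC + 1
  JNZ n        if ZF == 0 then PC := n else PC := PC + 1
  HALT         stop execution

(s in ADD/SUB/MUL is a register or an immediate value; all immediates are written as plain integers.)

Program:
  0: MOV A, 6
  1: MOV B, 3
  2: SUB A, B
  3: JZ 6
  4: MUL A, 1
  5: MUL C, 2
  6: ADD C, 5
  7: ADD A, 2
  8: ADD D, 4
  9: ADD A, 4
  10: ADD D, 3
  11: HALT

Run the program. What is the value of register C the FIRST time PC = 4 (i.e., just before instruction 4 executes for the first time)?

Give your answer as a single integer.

Step 1: PC=0 exec 'MOV A, 6'. After: A=6 B=0 C=0 D=0 ZF=0 PC=1
Step 2: PC=1 exec 'MOV B, 3'. After: A=6 B=3 C=0 D=0 ZF=0 PC=2
Step 3: PC=2 exec 'SUB A, B'. After: A=3 B=3 C=0 D=0 ZF=0 PC=3
Step 4: PC=3 exec 'JZ 6'. After: A=3 B=3 C=0 D=0 ZF=0 PC=4
First time PC=4: C=0

0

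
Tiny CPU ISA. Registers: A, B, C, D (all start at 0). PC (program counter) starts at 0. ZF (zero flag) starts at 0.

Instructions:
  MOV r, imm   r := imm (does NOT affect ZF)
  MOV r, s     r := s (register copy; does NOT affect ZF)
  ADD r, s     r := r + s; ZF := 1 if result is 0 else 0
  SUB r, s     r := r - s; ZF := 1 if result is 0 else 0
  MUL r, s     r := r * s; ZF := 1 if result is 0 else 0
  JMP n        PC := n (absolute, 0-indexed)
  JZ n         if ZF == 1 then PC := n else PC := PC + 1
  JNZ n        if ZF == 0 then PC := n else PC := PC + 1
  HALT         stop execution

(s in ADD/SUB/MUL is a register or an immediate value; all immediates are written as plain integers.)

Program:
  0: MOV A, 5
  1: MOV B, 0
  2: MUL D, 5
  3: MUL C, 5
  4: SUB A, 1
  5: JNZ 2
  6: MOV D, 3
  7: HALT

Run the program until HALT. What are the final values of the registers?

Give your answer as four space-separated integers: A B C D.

Answer: 0 0 0 3

Derivation:
Step 1: PC=0 exec 'MOV A, 5'. After: A=5 B=0 C=0 D=0 ZF=0 PC=1
Step 2: PC=1 exec 'MOV B, 0'. After: A=5 B=0 C=0 D=0 ZF=0 PC=2
Step 3: PC=2 exec 'MUL D, 5'. After: A=5 B=0 C=0 D=0 ZF=1 PC=3
Step 4: PC=3 exec 'MUL C, 5'. After: A=5 B=0 C=0 D=0 ZF=1 PC=4
Step 5: PC=4 exec 'SUB A, 1'. After: A=4 B=0 C=0 D=0 ZF=0 PC=5
Step 6: PC=5 exec 'JNZ 2'. After: A=4 B=0 C=0 D=0 ZF=0 PC=2
Step 7: PC=2 exec 'MUL D, 5'. After: A=4 B=0 C=0 D=0 ZF=1 PC=3
Step 8: PC=3 exec 'MUL C, 5'. After: A=4 B=0 C=0 D=0 ZF=1 PC=4
Step 9: PC=4 exec 'SUB A, 1'. After: A=3 B=0 C=0 D=0 ZF=0 PC=5
Step 10: PC=5 exec 'JNZ 2'. After: A=3 B=0 C=0 D=0 ZF=0 PC=2
Step 11: PC=2 exec 'MUL D, 5'. After: A=3 B=0 C=0 D=0 ZF=1 PC=3
Step 12: PC=3 exec 'MUL C, 5'. After: A=3 B=0 C=0 D=0 ZF=1 PC=4
Step 13: PC=4 exec 'SUB A, 1'. After: A=2 B=0 C=0 D=0 ZF=0 PC=5
Step 14: PC=5 exec 'JNZ 2'. After: A=2 B=0 C=0 D=0 ZF=0 PC=2
Step 15: PC=2 exec 'MUL D, 5'. After: A=2 B=0 C=0 D=0 ZF=1 PC=3
Step 16: PC=3 exec 'MUL C, 5'. After: A=2 B=0 C=0 D=0 ZF=1 PC=4
Step 17: PC=4 exec 'SUB A, 1'. After: A=1 B=0 C=0 D=0 ZF=0 PC=5
Step 18: PC=5 exec 'JNZ 2'. After: A=1 B=0 C=0 D=0 ZF=0 PC=2
Step 19: PC=2 exec 'MUL D, 5'. After: A=1 B=0 C=0 D=0 ZF=1 PC=3
Step 20: PC=3 exec 'MUL C, 5'. After: A=1 B=0 C=0 D=0 ZF=1 PC=4
Step 21: PC=4 exec 'SUB A, 1'. After: A=0 B=0 C=0 D=0 ZF=1 PC=5
Step 22: PC=5 exec 'JNZ 2'. After: A=0 B=0 C=0 D=0 ZF=1 PC=6
Step 23: PC=6 exec 'MOV D, 3'. After: A=0 B=0 C=0 D=3 ZF=1 PC=7
Step 24: PC=7 exec 'HALT'. After: A=0 B=0 C=0 D=3 ZF=1 PC=7 HALTED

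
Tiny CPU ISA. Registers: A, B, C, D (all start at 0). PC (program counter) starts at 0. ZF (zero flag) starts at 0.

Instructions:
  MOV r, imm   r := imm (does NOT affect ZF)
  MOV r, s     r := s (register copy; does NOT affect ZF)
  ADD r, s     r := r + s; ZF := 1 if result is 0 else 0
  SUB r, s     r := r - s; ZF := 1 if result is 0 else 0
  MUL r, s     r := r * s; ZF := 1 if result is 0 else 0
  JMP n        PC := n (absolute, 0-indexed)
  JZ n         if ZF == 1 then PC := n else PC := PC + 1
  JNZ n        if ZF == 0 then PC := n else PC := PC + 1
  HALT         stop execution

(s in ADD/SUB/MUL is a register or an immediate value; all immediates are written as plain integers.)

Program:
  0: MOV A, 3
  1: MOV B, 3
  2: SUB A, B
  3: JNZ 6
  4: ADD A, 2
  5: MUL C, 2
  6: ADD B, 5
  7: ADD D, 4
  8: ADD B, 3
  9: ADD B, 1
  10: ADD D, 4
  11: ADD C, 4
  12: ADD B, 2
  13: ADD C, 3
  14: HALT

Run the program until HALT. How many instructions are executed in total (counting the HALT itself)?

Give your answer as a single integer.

Answer: 15

Derivation:
Step 1: PC=0 exec 'MOV A, 3'. After: A=3 B=0 C=0 D=0 ZF=0 PC=1
Step 2: PC=1 exec 'MOV B, 3'. After: A=3 B=3 C=0 D=0 ZF=0 PC=2
Step 3: PC=2 exec 'SUB A, B'. After: A=0 B=3 C=0 D=0 ZF=1 PC=3
Step 4: PC=3 exec 'JNZ 6'. After: A=0 B=3 C=0 D=0 ZF=1 PC=4
Step 5: PC=4 exec 'ADD A, 2'. After: A=2 B=3 C=0 D=0 ZF=0 PC=5
Step 6: PC=5 exec 'MUL C, 2'. After: A=2 B=3 C=0 D=0 ZF=1 PC=6
Step 7: PC=6 exec 'ADD B, 5'. After: A=2 B=8 C=0 D=0 ZF=0 PC=7
Step 8: PC=7 exec 'ADD D, 4'. After: A=2 B=8 C=0 D=4 ZF=0 PC=8
Step 9: PC=8 exec 'ADD B, 3'. After: A=2 B=11 C=0 D=4 ZF=0 PC=9
Step 10: PC=9 exec 'ADD B, 1'. After: A=2 B=12 C=0 D=4 ZF=0 PC=10
Step 11: PC=10 exec 'ADD D, 4'. After: A=2 B=12 C=0 D=8 ZF=0 PC=11
Step 12: PC=11 exec 'ADD C, 4'. After: A=2 B=12 C=4 D=8 ZF=0 PC=12
Step 13: PC=12 exec 'ADD B, 2'. After: A=2 B=14 C=4 D=8 ZF=0 PC=13
Step 14: PC=13 exec 'ADD C, 3'. After: A=2 B=14 C=7 D=8 ZF=0 PC=14
Step 15: PC=14 exec 'HALT'. After: A=2 B=14 C=7 D=8 ZF=0 PC=14 HALTED
Total instructions executed: 15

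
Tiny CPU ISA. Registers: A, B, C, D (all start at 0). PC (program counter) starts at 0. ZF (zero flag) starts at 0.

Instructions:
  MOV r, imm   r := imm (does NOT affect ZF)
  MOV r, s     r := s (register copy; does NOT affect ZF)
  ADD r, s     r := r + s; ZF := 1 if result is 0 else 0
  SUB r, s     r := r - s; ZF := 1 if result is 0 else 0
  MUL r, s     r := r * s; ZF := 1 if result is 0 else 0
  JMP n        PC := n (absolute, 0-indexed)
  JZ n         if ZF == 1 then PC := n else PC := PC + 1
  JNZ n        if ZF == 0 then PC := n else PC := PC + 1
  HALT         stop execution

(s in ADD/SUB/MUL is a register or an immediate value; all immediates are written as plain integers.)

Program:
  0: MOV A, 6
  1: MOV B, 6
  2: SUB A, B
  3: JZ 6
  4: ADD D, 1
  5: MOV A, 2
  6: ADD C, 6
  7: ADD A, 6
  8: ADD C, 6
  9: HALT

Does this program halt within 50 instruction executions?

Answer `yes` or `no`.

Step 1: PC=0 exec 'MOV A, 6'. After: A=6 B=0 C=0 D=0 ZF=0 PC=1
Step 2: PC=1 exec 'MOV B, 6'. After: A=6 B=6 C=0 D=0 ZF=0 PC=2
Step 3: PC=2 exec 'SUB A, B'. After: A=0 B=6 C=0 D=0 ZF=1 PC=3
Step 4: PC=3 exec 'JZ 6'. After: A=0 B=6 C=0 D=0 ZF=1 PC=6
Step 5: PC=6 exec 'ADD C, 6'. After: A=0 B=6 C=6 D=0 ZF=0 PC=7
Step 6: PC=7 exec 'ADD A, 6'. After: A=6 B=6 C=6 D=0 ZF=0 PC=8
Step 7: PC=8 exec 'ADD C, 6'. After: A=6 B=6 C=12 D=0 ZF=0 PC=9
Step 8: PC=9 exec 'HALT'. After: A=6 B=6 C=12 D=0 ZF=0 PC=9 HALTED

Answer: yes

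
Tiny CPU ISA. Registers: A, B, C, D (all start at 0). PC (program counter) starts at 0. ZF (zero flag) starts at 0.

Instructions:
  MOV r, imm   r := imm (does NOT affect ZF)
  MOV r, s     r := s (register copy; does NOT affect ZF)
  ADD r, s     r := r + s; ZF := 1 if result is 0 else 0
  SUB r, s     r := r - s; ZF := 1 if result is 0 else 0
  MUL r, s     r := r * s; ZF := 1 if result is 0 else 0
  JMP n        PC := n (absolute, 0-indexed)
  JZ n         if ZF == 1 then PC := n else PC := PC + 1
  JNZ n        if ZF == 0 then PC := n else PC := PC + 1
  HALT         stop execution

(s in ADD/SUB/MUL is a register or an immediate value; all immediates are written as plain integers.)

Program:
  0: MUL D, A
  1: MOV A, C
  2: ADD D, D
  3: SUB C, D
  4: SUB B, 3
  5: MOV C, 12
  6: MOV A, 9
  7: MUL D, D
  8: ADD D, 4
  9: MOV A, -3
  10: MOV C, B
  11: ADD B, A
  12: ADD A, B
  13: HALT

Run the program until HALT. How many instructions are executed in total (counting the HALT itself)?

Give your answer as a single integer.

Answer: 14

Derivation:
Step 1: PC=0 exec 'MUL D, A'. After: A=0 B=0 C=0 D=0 ZF=1 PC=1
Step 2: PC=1 exec 'MOV A, C'. After: A=0 B=0 C=0 D=0 ZF=1 PC=2
Step 3: PC=2 exec 'ADD D, D'. After: A=0 B=0 C=0 D=0 ZF=1 PC=3
Step 4: PC=3 exec 'SUB C, D'. After: A=0 B=0 C=0 D=0 ZF=1 PC=4
Step 5: PC=4 exec 'SUB B, 3'. After: A=0 B=-3 C=0 D=0 ZF=0 PC=5
Step 6: PC=5 exec 'MOV C, 12'. After: A=0 B=-3 C=12 D=0 ZF=0 PC=6
Step 7: PC=6 exec 'MOV A, 9'. After: A=9 B=-3 C=12 D=0 ZF=0 PC=7
Step 8: PC=7 exec 'MUL D, D'. After: A=9 B=-3 C=12 D=0 ZF=1 PC=8
Step 9: PC=8 exec 'ADD D, 4'. After: A=9 B=-3 C=12 D=4 ZF=0 PC=9
Step 10: PC=9 exec 'MOV A, -3'. After: A=-3 B=-3 C=12 D=4 ZF=0 PC=10
Step 11: PC=10 exec 'MOV C, B'. After: A=-3 B=-3 C=-3 D=4 ZF=0 PC=11
Step 12: PC=11 exec 'ADD B, A'. After: A=-3 B=-6 C=-3 D=4 ZF=0 PC=12
Step 13: PC=12 exec 'ADD A, B'. After: A=-9 B=-6 C=-3 D=4 ZF=0 PC=13
Step 14: PC=13 exec 'HALT'. After: A=-9 B=-6 C=-3 D=4 ZF=0 PC=13 HALTED
Total instructions executed: 14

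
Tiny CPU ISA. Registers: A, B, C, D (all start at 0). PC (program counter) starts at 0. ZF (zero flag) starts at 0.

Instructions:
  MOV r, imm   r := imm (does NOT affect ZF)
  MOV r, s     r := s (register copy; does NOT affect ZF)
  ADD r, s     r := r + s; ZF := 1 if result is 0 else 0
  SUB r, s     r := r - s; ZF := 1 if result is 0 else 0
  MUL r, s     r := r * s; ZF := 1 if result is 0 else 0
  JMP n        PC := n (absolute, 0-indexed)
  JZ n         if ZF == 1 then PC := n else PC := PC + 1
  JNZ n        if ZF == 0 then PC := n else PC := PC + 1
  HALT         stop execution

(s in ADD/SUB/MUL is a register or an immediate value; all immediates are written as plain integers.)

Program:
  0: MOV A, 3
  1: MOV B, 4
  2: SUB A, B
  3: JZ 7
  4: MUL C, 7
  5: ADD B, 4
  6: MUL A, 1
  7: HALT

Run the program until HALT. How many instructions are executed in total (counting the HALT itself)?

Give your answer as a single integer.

Answer: 8

Derivation:
Step 1: PC=0 exec 'MOV A, 3'. After: A=3 B=0 C=0 D=0 ZF=0 PC=1
Step 2: PC=1 exec 'MOV B, 4'. After: A=3 B=4 C=0 D=0 ZF=0 PC=2
Step 3: PC=2 exec 'SUB A, B'. After: A=-1 B=4 C=0 D=0 ZF=0 PC=3
Step 4: PC=3 exec 'JZ 7'. After: A=-1 B=4 C=0 D=0 ZF=0 PC=4
Step 5: PC=4 exec 'MUL C, 7'. After: A=-1 B=4 C=0 D=0 ZF=1 PC=5
Step 6: PC=5 exec 'ADD B, 4'. After: A=-1 B=8 C=0 D=0 ZF=0 PC=6
Step 7: PC=6 exec 'MUL A, 1'. After: A=-1 B=8 C=0 D=0 ZF=0 PC=7
Step 8: PC=7 exec 'HALT'. After: A=-1 B=8 C=0 D=0 ZF=0 PC=7 HALTED
Total instructions executed: 8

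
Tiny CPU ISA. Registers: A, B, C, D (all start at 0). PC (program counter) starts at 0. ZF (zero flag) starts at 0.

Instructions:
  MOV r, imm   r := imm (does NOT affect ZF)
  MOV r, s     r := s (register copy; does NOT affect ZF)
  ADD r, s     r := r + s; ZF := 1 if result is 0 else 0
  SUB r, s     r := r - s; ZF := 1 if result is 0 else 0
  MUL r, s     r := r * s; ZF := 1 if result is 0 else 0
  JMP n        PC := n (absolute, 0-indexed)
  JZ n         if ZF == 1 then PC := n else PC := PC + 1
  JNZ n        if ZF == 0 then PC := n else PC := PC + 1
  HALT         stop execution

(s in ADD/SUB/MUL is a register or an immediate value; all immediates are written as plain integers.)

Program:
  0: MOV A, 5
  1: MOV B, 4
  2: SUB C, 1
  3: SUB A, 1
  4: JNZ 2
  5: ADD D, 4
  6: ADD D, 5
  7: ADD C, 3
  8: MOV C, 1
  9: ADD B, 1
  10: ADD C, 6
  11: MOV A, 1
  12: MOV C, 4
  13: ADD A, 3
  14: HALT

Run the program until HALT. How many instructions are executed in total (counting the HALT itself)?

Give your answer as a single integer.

Answer: 27

Derivation:
Step 1: PC=0 exec 'MOV A, 5'. After: A=5 B=0 C=0 D=0 ZF=0 PC=1
Step 2: PC=1 exec 'MOV B, 4'. After: A=5 B=4 C=0 D=0 ZF=0 PC=2
Step 3: PC=2 exec 'SUB C, 1'. After: A=5 B=4 C=-1 D=0 ZF=0 PC=3
Step 4: PC=3 exec 'SUB A, 1'. After: A=4 B=4 C=-1 D=0 ZF=0 PC=4
Step 5: PC=4 exec 'JNZ 2'. After: A=4 B=4 C=-1 D=0 ZF=0 PC=2
Step 6: PC=2 exec 'SUB C, 1'. After: A=4 B=4 C=-2 D=0 ZF=0 PC=3
Step 7: PC=3 exec 'SUB A, 1'. After: A=3 B=4 C=-2 D=0 ZF=0 PC=4
Step 8: PC=4 exec 'JNZ 2'. After: A=3 B=4 C=-2 D=0 ZF=0 PC=2
Step 9: PC=2 exec 'SUB C, 1'. After: A=3 B=4 C=-3 D=0 ZF=0 PC=3
Step 10: PC=3 exec 'SUB A, 1'. After: A=2 B=4 C=-3 D=0 ZF=0 PC=4
Step 11: PC=4 exec 'JNZ 2'. After: A=2 B=4 C=-3 D=0 ZF=0 PC=2
Step 12: PC=2 exec 'SUB C, 1'. After: A=2 B=4 C=-4 D=0 ZF=0 PC=3
Step 13: PC=3 exec 'SUB A, 1'. After: A=1 B=4 C=-4 D=0 ZF=0 PC=4
Step 14: PC=4 exec 'JNZ 2'. After: A=1 B=4 C=-4 D=0 ZF=0 PC=2
Step 15: PC=2 exec 'SUB C, 1'. After: A=1 B=4 C=-5 D=0 ZF=0 PC=3
Step 16: PC=3 exec 'SUB A, 1'. After: A=0 B=4 C=-5 D=0 ZF=1 PC=4
Step 17: PC=4 exec 'JNZ 2'. After: A=0 B=4 C=-5 D=0 ZF=1 PC=5
Step 18: PC=5 exec 'ADD D, 4'. After: A=0 B=4 C=-5 D=4 ZF=0 PC=6
Step 19: PC=6 exec 'ADD D, 5'. After: A=0 B=4 C=-5 D=9 ZF=0 PC=7
Step 20: PC=7 exec 'ADD C, 3'. After: A=0 B=4 C=-2 D=9 ZF=0 PC=8
Step 21: PC=8 exec 'MOV C, 1'. After: A=0 B=4 C=1 D=9 ZF=0 PC=9
Step 22: PC=9 exec 'ADD B, 1'. After: A=0 B=5 C=1 D=9 ZF=0 PC=10
Step 23: PC=10 exec 'ADD C, 6'. After: A=0 B=5 C=7 D=9 ZF=0 PC=11
Step 24: PC=11 exec 'MOV A, 1'. After: A=1 B=5 C=7 D=9 ZF=0 PC=12
Step 25: PC=12 exec 'MOV C, 4'. After: A=1 B=5 C=4 D=9 ZF=0 PC=13
Step 26: PC=13 exec 'ADD A, 3'. After: A=4 B=5 C=4 D=9 ZF=0 PC=14
Step 27: PC=14 exec 'HALT'. After: A=4 B=5 C=4 D=9 ZF=0 PC=14 HALTED
Total instructions executed: 27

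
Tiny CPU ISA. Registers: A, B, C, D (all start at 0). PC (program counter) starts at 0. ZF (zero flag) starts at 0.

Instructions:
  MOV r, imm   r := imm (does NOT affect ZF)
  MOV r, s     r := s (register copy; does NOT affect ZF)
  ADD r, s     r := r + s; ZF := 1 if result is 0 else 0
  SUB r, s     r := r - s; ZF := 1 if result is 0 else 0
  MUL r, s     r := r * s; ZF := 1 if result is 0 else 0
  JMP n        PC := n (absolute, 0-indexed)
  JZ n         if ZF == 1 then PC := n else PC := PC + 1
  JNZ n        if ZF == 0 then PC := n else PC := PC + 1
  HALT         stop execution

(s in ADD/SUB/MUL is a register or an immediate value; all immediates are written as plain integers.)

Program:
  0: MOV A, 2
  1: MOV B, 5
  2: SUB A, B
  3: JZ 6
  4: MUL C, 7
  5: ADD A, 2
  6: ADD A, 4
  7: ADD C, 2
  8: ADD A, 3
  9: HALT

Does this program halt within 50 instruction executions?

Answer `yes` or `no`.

Answer: yes

Derivation:
Step 1: PC=0 exec 'MOV A, 2'. After: A=2 B=0 C=0 D=0 ZF=0 PC=1
Step 2: PC=1 exec 'MOV B, 5'. After: A=2 B=5 C=0 D=0 ZF=0 PC=2
Step 3: PC=2 exec 'SUB A, B'. After: A=-3 B=5 C=0 D=0 ZF=0 PC=3
Step 4: PC=3 exec 'JZ 6'. After: A=-3 B=5 C=0 D=0 ZF=0 PC=4
Step 5: PC=4 exec 'MUL C, 7'. After: A=-3 B=5 C=0 D=0 ZF=1 PC=5
Step 6: PC=5 exec 'ADD A, 2'. After: A=-1 B=5 C=0 D=0 ZF=0 PC=6
Step 7: PC=6 exec 'ADD A, 4'. After: A=3 B=5 C=0 D=0 ZF=0 PC=7
Step 8: PC=7 exec 'ADD C, 2'. After: A=3 B=5 C=2 D=0 ZF=0 PC=8
Step 9: PC=8 exec 'ADD A, 3'. After: A=6 B=5 C=2 D=0 ZF=0 PC=9
Step 10: PC=9 exec 'HALT'. After: A=6 B=5 C=2 D=0 ZF=0 PC=9 HALTED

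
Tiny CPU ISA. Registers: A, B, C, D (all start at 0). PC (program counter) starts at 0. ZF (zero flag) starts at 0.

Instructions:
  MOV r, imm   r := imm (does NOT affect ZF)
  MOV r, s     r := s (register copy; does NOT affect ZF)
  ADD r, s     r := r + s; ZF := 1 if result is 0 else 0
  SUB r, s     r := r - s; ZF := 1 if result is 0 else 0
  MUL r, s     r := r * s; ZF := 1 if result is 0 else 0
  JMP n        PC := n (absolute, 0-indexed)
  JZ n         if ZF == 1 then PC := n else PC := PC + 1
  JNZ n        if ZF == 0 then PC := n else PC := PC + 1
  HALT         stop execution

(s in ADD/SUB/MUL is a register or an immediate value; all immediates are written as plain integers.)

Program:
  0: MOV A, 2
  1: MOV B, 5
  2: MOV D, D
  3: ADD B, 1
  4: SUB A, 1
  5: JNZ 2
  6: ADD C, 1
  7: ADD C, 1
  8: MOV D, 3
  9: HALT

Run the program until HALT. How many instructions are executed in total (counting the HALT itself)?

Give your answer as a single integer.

Step 1: PC=0 exec 'MOV A, 2'. After: A=2 B=0 C=0 D=0 ZF=0 PC=1
Step 2: PC=1 exec 'MOV B, 5'. After: A=2 B=5 C=0 D=0 ZF=0 PC=2
Step 3: PC=2 exec 'MOV D, D'. After: A=2 B=5 C=0 D=0 ZF=0 PC=3
Step 4: PC=3 exec 'ADD B, 1'. After: A=2 B=6 C=0 D=0 ZF=0 PC=4
Step 5: PC=4 exec 'SUB A, 1'. After: A=1 B=6 C=0 D=0 ZF=0 PC=5
Step 6: PC=5 exec 'JNZ 2'. After: A=1 B=6 C=0 D=0 ZF=0 PC=2
Step 7: PC=2 exec 'MOV D, D'. After: A=1 B=6 C=0 D=0 ZF=0 PC=3
Step 8: PC=3 exec 'ADD B, 1'. After: A=1 B=7 C=0 D=0 ZF=0 PC=4
Step 9: PC=4 exec 'SUB A, 1'. After: A=0 B=7 C=0 D=0 ZF=1 PC=5
Step 10: PC=5 exec 'JNZ 2'. After: A=0 B=7 C=0 D=0 ZF=1 PC=6
Step 11: PC=6 exec 'ADD C, 1'. After: A=0 B=7 C=1 D=0 ZF=0 PC=7
Step 12: PC=7 exec 'ADD C, 1'. After: A=0 B=7 C=2 D=0 ZF=0 PC=8
Step 13: PC=8 exec 'MOV D, 3'. After: A=0 B=7 C=2 D=3 ZF=0 PC=9
Step 14: PC=9 exec 'HALT'. After: A=0 B=7 C=2 D=3 ZF=0 PC=9 HALTED
Total instructions executed: 14

Answer: 14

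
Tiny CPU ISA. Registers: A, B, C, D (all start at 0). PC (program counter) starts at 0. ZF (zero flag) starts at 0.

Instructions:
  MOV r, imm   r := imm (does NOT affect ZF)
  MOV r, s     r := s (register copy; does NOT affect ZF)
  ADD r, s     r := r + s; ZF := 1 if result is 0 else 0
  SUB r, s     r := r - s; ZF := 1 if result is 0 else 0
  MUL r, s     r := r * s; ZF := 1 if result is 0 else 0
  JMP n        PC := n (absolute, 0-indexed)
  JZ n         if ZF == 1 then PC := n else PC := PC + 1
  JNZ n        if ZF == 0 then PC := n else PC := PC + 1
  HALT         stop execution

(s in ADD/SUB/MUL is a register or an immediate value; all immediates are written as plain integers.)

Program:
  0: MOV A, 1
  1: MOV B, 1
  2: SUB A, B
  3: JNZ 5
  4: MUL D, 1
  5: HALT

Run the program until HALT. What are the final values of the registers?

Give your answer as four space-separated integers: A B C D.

Step 1: PC=0 exec 'MOV A, 1'. After: A=1 B=0 C=0 D=0 ZF=0 PC=1
Step 2: PC=1 exec 'MOV B, 1'. After: A=1 B=1 C=0 D=0 ZF=0 PC=2
Step 3: PC=2 exec 'SUB A, B'. After: A=0 B=1 C=0 D=0 ZF=1 PC=3
Step 4: PC=3 exec 'JNZ 5'. After: A=0 B=1 C=0 D=0 ZF=1 PC=4
Step 5: PC=4 exec 'MUL D, 1'. After: A=0 B=1 C=0 D=0 ZF=1 PC=5
Step 6: PC=5 exec 'HALT'. After: A=0 B=1 C=0 D=0 ZF=1 PC=5 HALTED

Answer: 0 1 0 0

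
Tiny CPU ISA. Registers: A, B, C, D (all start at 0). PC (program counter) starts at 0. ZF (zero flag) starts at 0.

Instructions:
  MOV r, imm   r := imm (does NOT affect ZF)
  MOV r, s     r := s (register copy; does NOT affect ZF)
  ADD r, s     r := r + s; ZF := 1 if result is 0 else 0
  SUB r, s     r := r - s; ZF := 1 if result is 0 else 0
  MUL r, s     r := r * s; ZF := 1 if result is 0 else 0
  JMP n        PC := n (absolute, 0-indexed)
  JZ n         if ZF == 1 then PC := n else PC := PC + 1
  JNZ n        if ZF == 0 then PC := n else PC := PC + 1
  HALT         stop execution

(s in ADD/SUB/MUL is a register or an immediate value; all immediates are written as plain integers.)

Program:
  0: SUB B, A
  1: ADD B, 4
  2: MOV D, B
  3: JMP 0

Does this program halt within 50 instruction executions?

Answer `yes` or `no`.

Step 1: PC=0 exec 'SUB B, A'. After: A=0 B=0 C=0 D=0 ZF=1 PC=1
Step 2: PC=1 exec 'ADD B, 4'. After: A=0 B=4 C=0 D=0 ZF=0 PC=2
Step 3: PC=2 exec 'MOV D, B'. After: A=0 B=4 C=0 D=4 ZF=0 PC=3
Step 4: PC=3 exec 'JMP 0'. After: A=0 B=4 C=0 D=4 ZF=0 PC=0
Step 5: PC=0 exec 'SUB B, A'. After: A=0 B=4 C=0 D=4 ZF=0 PC=1
Step 6: PC=1 exec 'ADD B, 4'. After: A=0 B=8 C=0 D=4 ZF=0 PC=2
Step 7: PC=2 exec 'MOV D, B'. After: A=0 B=8 C=0 D=8 ZF=0 PC=3
Step 8: PC=3 exec 'JMP 0'. After: A=0 B=8 C=0 D=8 ZF=0 PC=0
Step 9: PC=0 exec 'SUB B, A'. After: A=0 B=8 C=0 D=8 ZF=0 PC=1
Step 10: PC=1 exec 'ADD B, 4'. After: A=0 B=12 C=0 D=8 ZF=0 PC=2
Step 11: PC=2 exec 'MOV D, B'. After: A=0 B=12 C=0 D=12 ZF=0 PC=3
Step 12: PC=3 exec 'JMP 0'. After: A=0 B=12 C=0 D=12 ZF=0 PC=0
Step 13: PC=0 exec 'SUB B, A'. After: A=0 B=12 C=0 D=12 ZF=0 PC=1
Step 14: PC=1 exec 'ADD B, 4'. After: A=0 B=16 C=0 D=12 ZF=0 PC=2
Step 15: PC=2 exec 'MOV D, B'. After: A=0 B=16 C=0 D=16 ZF=0 PC=3
After 50 steps: not halted. PC revisits the same instructions with no path to HALT; will never halt.

Answer: no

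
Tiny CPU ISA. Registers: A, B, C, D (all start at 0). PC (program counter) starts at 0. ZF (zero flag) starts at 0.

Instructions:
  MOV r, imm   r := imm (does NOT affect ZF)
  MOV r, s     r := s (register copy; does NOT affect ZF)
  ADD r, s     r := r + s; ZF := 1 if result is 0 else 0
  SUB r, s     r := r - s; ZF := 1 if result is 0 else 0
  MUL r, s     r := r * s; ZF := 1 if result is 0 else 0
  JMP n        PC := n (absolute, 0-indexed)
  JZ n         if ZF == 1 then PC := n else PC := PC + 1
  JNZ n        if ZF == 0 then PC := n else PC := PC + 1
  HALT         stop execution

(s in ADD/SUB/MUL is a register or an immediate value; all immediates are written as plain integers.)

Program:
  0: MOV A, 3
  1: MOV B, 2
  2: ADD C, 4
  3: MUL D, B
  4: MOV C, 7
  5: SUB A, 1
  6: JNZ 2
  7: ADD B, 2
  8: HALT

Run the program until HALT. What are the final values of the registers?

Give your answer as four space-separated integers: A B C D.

Step 1: PC=0 exec 'MOV A, 3'. After: A=3 B=0 C=0 D=0 ZF=0 PC=1
Step 2: PC=1 exec 'MOV B, 2'. After: A=3 B=2 C=0 D=0 ZF=0 PC=2
Step 3: PC=2 exec 'ADD C, 4'. After: A=3 B=2 C=4 D=0 ZF=0 PC=3
Step 4: PC=3 exec 'MUL D, B'. After: A=3 B=2 C=4 D=0 ZF=1 PC=4
Step 5: PC=4 exec 'MOV C, 7'. After: A=3 B=2 C=7 D=0 ZF=1 PC=5
Step 6: PC=5 exec 'SUB A, 1'. After: A=2 B=2 C=7 D=0 ZF=0 PC=6
Step 7: PC=6 exec 'JNZ 2'. After: A=2 B=2 C=7 D=0 ZF=0 PC=2
Step 8: PC=2 exec 'ADD C, 4'. After: A=2 B=2 C=11 D=0 ZF=0 PC=3
Step 9: PC=3 exec 'MUL D, B'. After: A=2 B=2 C=11 D=0 ZF=1 PC=4
Step 10: PC=4 exec 'MOV C, 7'. After: A=2 B=2 C=7 D=0 ZF=1 PC=5
Step 11: PC=5 exec 'SUB A, 1'. After: A=1 B=2 C=7 D=0 ZF=0 PC=6
Step 12: PC=6 exec 'JNZ 2'. After: A=1 B=2 C=7 D=0 ZF=0 PC=2
Step 13: PC=2 exec 'ADD C, 4'. After: A=1 B=2 C=11 D=0 ZF=0 PC=3
Step 14: PC=3 exec 'MUL D, B'. After: A=1 B=2 C=11 D=0 ZF=1 PC=4
Step 15: PC=4 exec 'MOV C, 7'. After: A=1 B=2 C=7 D=0 ZF=1 PC=5
Step 16: PC=5 exec 'SUB A, 1'. After: A=0 B=2 C=7 D=0 ZF=1 PC=6
Step 17: PC=6 exec 'JNZ 2'. After: A=0 B=2 C=7 D=0 ZF=1 PC=7
Step 18: PC=7 exec 'ADD B, 2'. After: A=0 B=4 C=7 D=0 ZF=0 PC=8
Step 19: PC=8 exec 'HALT'. After: A=0 B=4 C=7 D=0 ZF=0 PC=8 HALTED

Answer: 0 4 7 0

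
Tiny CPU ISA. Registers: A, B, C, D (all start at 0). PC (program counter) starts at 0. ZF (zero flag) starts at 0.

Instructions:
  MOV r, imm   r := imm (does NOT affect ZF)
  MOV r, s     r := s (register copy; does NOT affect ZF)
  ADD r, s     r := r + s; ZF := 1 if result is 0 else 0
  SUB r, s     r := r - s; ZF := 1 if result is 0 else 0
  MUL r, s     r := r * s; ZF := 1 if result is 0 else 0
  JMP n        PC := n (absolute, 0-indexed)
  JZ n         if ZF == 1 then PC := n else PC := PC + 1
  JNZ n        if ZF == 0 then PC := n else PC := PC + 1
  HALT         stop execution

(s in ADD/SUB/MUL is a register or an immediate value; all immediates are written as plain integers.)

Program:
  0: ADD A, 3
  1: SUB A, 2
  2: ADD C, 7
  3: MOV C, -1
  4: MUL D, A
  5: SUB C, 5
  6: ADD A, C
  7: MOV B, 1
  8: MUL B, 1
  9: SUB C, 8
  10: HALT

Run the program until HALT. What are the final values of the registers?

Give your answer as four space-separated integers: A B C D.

Step 1: PC=0 exec 'ADD A, 3'. After: A=3 B=0 C=0 D=0 ZF=0 PC=1
Step 2: PC=1 exec 'SUB A, 2'. After: A=1 B=0 C=0 D=0 ZF=0 PC=2
Step 3: PC=2 exec 'ADD C, 7'. After: A=1 B=0 C=7 D=0 ZF=0 PC=3
Step 4: PC=3 exec 'MOV C, -1'. After: A=1 B=0 C=-1 D=0 ZF=0 PC=4
Step 5: PC=4 exec 'MUL D, A'. After: A=1 B=0 C=-1 D=0 ZF=1 PC=5
Step 6: PC=5 exec 'SUB C, 5'. After: A=1 B=0 C=-6 D=0 ZF=0 PC=6
Step 7: PC=6 exec 'ADD A, C'. After: A=-5 B=0 C=-6 D=0 ZF=0 PC=7
Step 8: PC=7 exec 'MOV B, 1'. After: A=-5 B=1 C=-6 D=0 ZF=0 PC=8
Step 9: PC=8 exec 'MUL B, 1'. After: A=-5 B=1 C=-6 D=0 ZF=0 PC=9
Step 10: PC=9 exec 'SUB C, 8'. After: A=-5 B=1 C=-14 D=0 ZF=0 PC=10
Step 11: PC=10 exec 'HALT'. After: A=-5 B=1 C=-14 D=0 ZF=0 PC=10 HALTED

Answer: -5 1 -14 0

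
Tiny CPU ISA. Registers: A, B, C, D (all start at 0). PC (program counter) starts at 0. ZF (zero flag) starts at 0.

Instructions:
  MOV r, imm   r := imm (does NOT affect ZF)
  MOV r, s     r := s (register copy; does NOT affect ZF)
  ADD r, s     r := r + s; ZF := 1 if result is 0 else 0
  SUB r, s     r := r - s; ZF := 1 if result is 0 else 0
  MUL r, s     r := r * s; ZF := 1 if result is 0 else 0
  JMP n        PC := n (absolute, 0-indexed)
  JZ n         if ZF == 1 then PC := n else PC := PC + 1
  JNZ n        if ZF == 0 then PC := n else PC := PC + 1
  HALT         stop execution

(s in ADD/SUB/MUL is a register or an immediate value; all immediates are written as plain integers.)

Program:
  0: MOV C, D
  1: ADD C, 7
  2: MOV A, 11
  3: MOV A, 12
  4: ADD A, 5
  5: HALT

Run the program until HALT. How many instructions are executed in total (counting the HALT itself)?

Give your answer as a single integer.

Step 1: PC=0 exec 'MOV C, D'. After: A=0 B=0 C=0 D=0 ZF=0 PC=1
Step 2: PC=1 exec 'ADD C, 7'. After: A=0 B=0 C=7 D=0 ZF=0 PC=2
Step 3: PC=2 exec 'MOV A, 11'. After: A=11 B=0 C=7 D=0 ZF=0 PC=3
Step 4: PC=3 exec 'MOV A, 12'. After: A=12 B=0 C=7 D=0 ZF=0 PC=4
Step 5: PC=4 exec 'ADD A, 5'. After: A=17 B=0 C=7 D=0 ZF=0 PC=5
Step 6: PC=5 exec 'HALT'. After: A=17 B=0 C=7 D=0 ZF=0 PC=5 HALTED
Total instructions executed: 6

Answer: 6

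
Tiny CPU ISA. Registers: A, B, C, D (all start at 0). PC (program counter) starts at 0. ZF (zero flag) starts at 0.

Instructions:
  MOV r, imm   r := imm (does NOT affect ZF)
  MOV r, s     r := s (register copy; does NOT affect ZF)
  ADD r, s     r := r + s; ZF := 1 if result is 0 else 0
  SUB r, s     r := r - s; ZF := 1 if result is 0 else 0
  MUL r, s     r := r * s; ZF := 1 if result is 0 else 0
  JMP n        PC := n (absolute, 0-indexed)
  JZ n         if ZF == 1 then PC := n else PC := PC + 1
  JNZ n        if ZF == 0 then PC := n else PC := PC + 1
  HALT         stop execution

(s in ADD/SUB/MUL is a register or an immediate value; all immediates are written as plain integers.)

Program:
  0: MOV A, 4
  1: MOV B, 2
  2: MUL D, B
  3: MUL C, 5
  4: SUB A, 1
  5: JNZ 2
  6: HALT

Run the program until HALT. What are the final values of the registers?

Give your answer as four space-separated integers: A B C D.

Step 1: PC=0 exec 'MOV A, 4'. After: A=4 B=0 C=0 D=0 ZF=0 PC=1
Step 2: PC=1 exec 'MOV B, 2'. After: A=4 B=2 C=0 D=0 ZF=0 PC=2
Step 3: PC=2 exec 'MUL D, B'. After: A=4 B=2 C=0 D=0 ZF=1 PC=3
Step 4: PC=3 exec 'MUL C, 5'. After: A=4 B=2 C=0 D=0 ZF=1 PC=4
Step 5: PC=4 exec 'SUB A, 1'. After: A=3 B=2 C=0 D=0 ZF=0 PC=5
Step 6: PC=5 exec 'JNZ 2'. After: A=3 B=2 C=0 D=0 ZF=0 PC=2
Step 7: PC=2 exec 'MUL D, B'. After: A=3 B=2 C=0 D=0 ZF=1 PC=3
Step 8: PC=3 exec 'MUL C, 5'. After: A=3 B=2 C=0 D=0 ZF=1 PC=4
Step 9: PC=4 exec 'SUB A, 1'. After: A=2 B=2 C=0 D=0 ZF=0 PC=5
Step 10: PC=5 exec 'JNZ 2'. After: A=2 B=2 C=0 D=0 ZF=0 PC=2
Step 11: PC=2 exec 'MUL D, B'. After: A=2 B=2 C=0 D=0 ZF=1 PC=3
Step 12: PC=3 exec 'MUL C, 5'. After: A=2 B=2 C=0 D=0 ZF=1 PC=4
Step 13: PC=4 exec 'SUB A, 1'. After: A=1 B=2 C=0 D=0 ZF=0 PC=5
Step 14: PC=5 exec 'JNZ 2'. After: A=1 B=2 C=0 D=0 ZF=0 PC=2
Step 15: PC=2 exec 'MUL D, B'. After: A=1 B=2 C=0 D=0 ZF=1 PC=3
Step 16: PC=3 exec 'MUL C, 5'. After: A=1 B=2 C=0 D=0 ZF=1 PC=4
Step 17: PC=4 exec 'SUB A, 1'. After: A=0 B=2 C=0 D=0 ZF=1 PC=5
Step 18: PC=5 exec 'JNZ 2'. After: A=0 B=2 C=0 D=0 ZF=1 PC=6
Step 19: PC=6 exec 'HALT'. After: A=0 B=2 C=0 D=0 ZF=1 PC=6 HALTED

Answer: 0 2 0 0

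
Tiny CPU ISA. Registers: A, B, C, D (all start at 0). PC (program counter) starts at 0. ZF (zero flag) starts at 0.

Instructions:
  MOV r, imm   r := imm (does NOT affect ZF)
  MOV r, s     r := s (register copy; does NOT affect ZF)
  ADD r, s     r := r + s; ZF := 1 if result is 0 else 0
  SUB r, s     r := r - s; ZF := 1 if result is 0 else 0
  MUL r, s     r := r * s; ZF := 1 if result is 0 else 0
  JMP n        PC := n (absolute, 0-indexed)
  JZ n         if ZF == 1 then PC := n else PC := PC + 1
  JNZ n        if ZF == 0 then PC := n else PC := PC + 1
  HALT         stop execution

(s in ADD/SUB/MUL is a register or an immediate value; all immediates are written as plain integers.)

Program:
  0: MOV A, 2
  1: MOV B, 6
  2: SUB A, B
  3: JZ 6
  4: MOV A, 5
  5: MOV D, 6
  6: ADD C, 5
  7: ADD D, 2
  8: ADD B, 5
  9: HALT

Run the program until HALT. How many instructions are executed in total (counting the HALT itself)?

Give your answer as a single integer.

Step 1: PC=0 exec 'MOV A, 2'. After: A=2 B=0 C=0 D=0 ZF=0 PC=1
Step 2: PC=1 exec 'MOV B, 6'. After: A=2 B=6 C=0 D=0 ZF=0 PC=2
Step 3: PC=2 exec 'SUB A, B'. After: A=-4 B=6 C=0 D=0 ZF=0 PC=3
Step 4: PC=3 exec 'JZ 6'. After: A=-4 B=6 C=0 D=0 ZF=0 PC=4
Step 5: PC=4 exec 'MOV A, 5'. After: A=5 B=6 C=0 D=0 ZF=0 PC=5
Step 6: PC=5 exec 'MOV D, 6'. After: A=5 B=6 C=0 D=6 ZF=0 PC=6
Step 7: PC=6 exec 'ADD C, 5'. After: A=5 B=6 C=5 D=6 ZF=0 PC=7
Step 8: PC=7 exec 'ADD D, 2'. After: A=5 B=6 C=5 D=8 ZF=0 PC=8
Step 9: PC=8 exec 'ADD B, 5'. After: A=5 B=11 C=5 D=8 ZF=0 PC=9
Step 10: PC=9 exec 'HALT'. After: A=5 B=11 C=5 D=8 ZF=0 PC=9 HALTED
Total instructions executed: 10

Answer: 10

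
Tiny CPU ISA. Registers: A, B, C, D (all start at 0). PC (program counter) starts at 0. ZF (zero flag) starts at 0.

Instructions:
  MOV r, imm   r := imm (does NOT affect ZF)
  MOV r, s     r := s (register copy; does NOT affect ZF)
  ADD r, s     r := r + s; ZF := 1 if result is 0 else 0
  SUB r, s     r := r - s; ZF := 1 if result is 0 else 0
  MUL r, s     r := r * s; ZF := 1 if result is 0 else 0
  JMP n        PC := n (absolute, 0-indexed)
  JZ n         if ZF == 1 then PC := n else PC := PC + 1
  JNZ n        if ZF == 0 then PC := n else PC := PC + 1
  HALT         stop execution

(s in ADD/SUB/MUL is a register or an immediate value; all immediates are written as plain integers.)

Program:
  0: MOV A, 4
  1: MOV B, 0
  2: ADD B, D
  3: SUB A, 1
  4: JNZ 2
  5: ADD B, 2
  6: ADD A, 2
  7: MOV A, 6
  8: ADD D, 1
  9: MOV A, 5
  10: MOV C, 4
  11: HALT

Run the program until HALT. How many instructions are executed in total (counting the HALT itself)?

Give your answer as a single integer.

Answer: 21

Derivation:
Step 1: PC=0 exec 'MOV A, 4'. After: A=4 B=0 C=0 D=0 ZF=0 PC=1
Step 2: PC=1 exec 'MOV B, 0'. After: A=4 B=0 C=0 D=0 ZF=0 PC=2
Step 3: PC=2 exec 'ADD B, D'. After: A=4 B=0 C=0 D=0 ZF=1 PC=3
Step 4: PC=3 exec 'SUB A, 1'. After: A=3 B=0 C=0 D=0 ZF=0 PC=4
Step 5: PC=4 exec 'JNZ 2'. After: A=3 B=0 C=0 D=0 ZF=0 PC=2
Step 6: PC=2 exec 'ADD B, D'. After: A=3 B=0 C=0 D=0 ZF=1 PC=3
Step 7: PC=3 exec 'SUB A, 1'. After: A=2 B=0 C=0 D=0 ZF=0 PC=4
Step 8: PC=4 exec 'JNZ 2'. After: A=2 B=0 C=0 D=0 ZF=0 PC=2
Step 9: PC=2 exec 'ADD B, D'. After: A=2 B=0 C=0 D=0 ZF=1 PC=3
Step 10: PC=3 exec 'SUB A, 1'. After: A=1 B=0 C=0 D=0 ZF=0 PC=4
Step 11: PC=4 exec 'JNZ 2'. After: A=1 B=0 C=0 D=0 ZF=0 PC=2
Step 12: PC=2 exec 'ADD B, D'. After: A=1 B=0 C=0 D=0 ZF=1 PC=3
Step 13: PC=3 exec 'SUB A, 1'. After: A=0 B=0 C=0 D=0 ZF=1 PC=4
Step 14: PC=4 exec 'JNZ 2'. After: A=0 B=0 C=0 D=0 ZF=1 PC=5
Step 15: PC=5 exec 'ADD B, 2'. After: A=0 B=2 C=0 D=0 ZF=0 PC=6
Step 16: PC=6 exec 'ADD A, 2'. After: A=2 B=2 C=0 D=0 ZF=0 PC=7
Step 17: PC=7 exec 'MOV A, 6'. After: A=6 B=2 C=0 D=0 ZF=0 PC=8
Step 18: PC=8 exec 'ADD D, 1'. After: A=6 B=2 C=0 D=1 ZF=0 PC=9
Step 19: PC=9 exec 'MOV A, 5'. After: A=5 B=2 C=0 D=1 ZF=0 PC=10
Step 20: PC=10 exec 'MOV C, 4'. After: A=5 B=2 C=4 D=1 ZF=0 PC=11
Step 21: PC=11 exec 'HALT'. After: A=5 B=2 C=4 D=1 ZF=0 PC=11 HALTED
Total instructions executed: 21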